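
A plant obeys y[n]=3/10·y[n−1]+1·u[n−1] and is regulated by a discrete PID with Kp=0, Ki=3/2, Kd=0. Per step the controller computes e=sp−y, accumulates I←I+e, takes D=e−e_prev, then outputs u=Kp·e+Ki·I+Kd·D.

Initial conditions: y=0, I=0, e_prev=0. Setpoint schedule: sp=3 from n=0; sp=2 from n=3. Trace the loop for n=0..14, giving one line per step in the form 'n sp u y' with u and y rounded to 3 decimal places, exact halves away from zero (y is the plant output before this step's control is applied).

0 3 4.500 0.000
1 3 2.250 4.500
2 3 1.350 3.600
3 2 0.705 2.430
4 2 1.554 1.434
5 2 1.578 1.984
6 2 1.318 2.173
7 2 1.363 1.970
8 2 1.432 1.954
9 2 1.405 2.018
10 2 1.389 2.010
11 2 1.401 1.993
12 2 1.403 1.998
13 2 1.399 2.003
14 2 1.399 2.000

(exact arithmetic carried between steps; '≈' marks a value shown rounded to 6 d.p. or computed from one; I and e_prev carry over from the previous line; the table rounds u and y to 3 d.p., halves away from zero)
n=0: y=0, sp=3, e=sp−y=3; I=3, D=e−e_prev=3; u=0·3+3/2·3+0·3=4.5; next y=3/10·0+1·4.5=4.5
n=1: y=4.5, sp=3, e=sp−y=-1.5; I=1.5, D=e−e_prev=-4.5; u=0·(-1.5)+3/2·1.5+0·(-4.5)=2.25; next y=3/10·4.5+1·2.25=3.6
n=2: y=3.6, sp=3, e=sp−y=-0.6; I=0.9, D=e−e_prev=0.9; u=0·(-0.6)+3/2·0.9+0·0.9=1.35; next y=3/10·3.6+1·1.35=2.43
n=3: y=2.43, sp=2, e=sp−y=-0.43; I=0.47, D=e−e_prev=0.17; u=0·(-0.43)+3/2·0.47+0·0.17=0.705; next y=3/10·2.43+1·0.705=1.434
n=4: y=1.434, sp=2, e=sp−y=0.566; I=1.036, D=e−e_prev=0.996; u=0·0.566+3/2·1.036+0·0.996=1.554; next y=3/10·1.434+1·1.554=1.9842
n=5: y=1.9842, sp=2, e=sp−y=0.0158; I=1.0518, D=e−e_prev=-0.5502; u=0·0.0158+3/2·1.0518+0·(-0.5502)=1.5777; next y=3/10·1.9842+1·1.5777=2.17296
n=6: y=2.17296, sp=2, e=sp−y=-0.17296; I=0.87884, D=e−e_prev=-0.18876; u=0·(-0.17296)+3/2·0.87884+0·(-0.18876)=1.31826; next y=3/10·2.17296+1·1.31826=1.970148
n=7: y=1.970148, sp=2, e=sp−y=0.029852; I=0.908692, D=e−e_prev=0.202812; u=0·0.029852+3/2·0.908692+0·0.202812=1.363038; next y=3/10·1.970148+1·1.363038≈1.954082
n=8: y≈1.954082, sp=2, e=sp−y≈0.045918; I≈0.954610, D=e−e_prev≈0.016066; u=0·0.045918+3/2·0.954610+0·0.016066≈1.431914; next y=3/10·1.954082+1·1.431914≈2.018139
n=9: y≈2.018139, sp=2, e=sp−y≈-0.018139; I≈0.936470, D=e−e_prev≈-0.064057; u=0·(-0.018139)+3/2·0.936470+0·(-0.064057)≈1.404706; next y=3/10·2.018139+1·1.404706≈2.010147
n=10: y≈2.010147, sp=2, e=sp−y≈-0.010147; I≈0.926323, D=e−e_prev≈0.007992; u=0·(-0.010147)+3/2·0.926323+0·0.007992≈1.389485; next y=3/10·2.010147+1·1.389485≈1.992529
n=11: y≈1.992529, sp=2, e=sp−y≈0.007471; I≈0.933794, D=e−e_prev≈0.017619; u=0·0.007471+3/2·0.933794+0·0.017619≈1.400691; next y=3/10·1.992529+1·1.400691≈1.998450
n=12: y≈1.998450, sp=2, e=sp−y≈0.001550; I≈0.935344, D=e−e_prev≈-0.005921; u=0·0.001550+3/2·0.935344+0·(-0.005921)≈1.403016; next y=3/10·1.998450+1·1.403016≈2.002551
n=13: y≈2.002551, sp=2, e=sp−y≈-0.002551; I≈0.932793, D=e−e_prev≈-0.004101; u=0·(-0.002551)+3/2·0.932793+0·(-0.004101)≈1.399189; next y=3/10·2.002551+1·1.399189≈1.999955
n=14: y≈1.999955, sp=2, e=sp−y≈0.000045; I≈0.932838, D=e−e_prev≈0.002597; u=0·0.000045+3/2·0.932838+0·0.002597≈1.399257; next y=3/10·1.999955+1·1.399257≈1.999244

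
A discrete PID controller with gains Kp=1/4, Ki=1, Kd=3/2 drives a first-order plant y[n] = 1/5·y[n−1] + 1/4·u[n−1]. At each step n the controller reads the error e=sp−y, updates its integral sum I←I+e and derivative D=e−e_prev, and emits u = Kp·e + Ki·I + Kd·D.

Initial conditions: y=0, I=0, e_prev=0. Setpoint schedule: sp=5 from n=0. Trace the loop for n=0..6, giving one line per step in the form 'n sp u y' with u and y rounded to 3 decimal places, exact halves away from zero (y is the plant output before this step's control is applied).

0 5 13.750 0.000
1 5 1.797 3.438
2 5 14.843 1.137
3 5 7.551 3.938
4 5 16.287 2.675
5 5 11.406 4.607
6 5 16.990 3.773

(exact arithmetic carried between steps; '≈' marks a value shown rounded to 6 d.p. or computed from one; I and e_prev carry over from the previous line; the table rounds u and y to 3 d.p., halves away from zero)
n=0: y=0, sp=5, e=sp−y=5; I=5, D=e−e_prev=5; u=1/4·5+1·5+3/2·5=13.75; next y=1/5·0+1/4·13.75=3.4375
n=1: y=3.4375, sp=5, e=sp−y=1.5625; I=6.5625, D=e−e_prev=-3.4375; u=1/4·1.5625+1·6.5625+3/2·(-3.4375)=1.796875; next y=1/5·3.4375+1/4·1.796875≈1.136719
n=2: y≈1.136719, sp=5, e=sp−y≈3.863281; I≈10.425781, D=e−e_prev≈2.300781; u=1/4·3.863281+1·10.425781+3/2·2.300781≈14.842773; next y=1/5·1.136719+1/4·14.842773≈3.938037
n=3: y≈3.938037, sp=5, e=sp−y≈1.061963; I≈11.487744, D=e−e_prev≈-2.801318; u=1/4·1.061963+1·11.487744+3/2·(-2.801318)≈7.551257; next y=1/5·3.938037+1/4·7.551257≈2.675422
n=4: y≈2.675422, sp=5, e=sp−y≈2.324578; I≈13.812322, D=e−e_prev≈1.262615; u=1/4·2.324578+1·13.812322+3/2·1.262615≈16.287390; next y=1/5·2.675422+1/4·16.287390≈4.606932
n=5: y≈4.606932, sp=5, e=sp−y≈0.393068; I≈14.205391, D=e−e_prev≈-1.931510; u=1/4·0.393068+1·14.205391+3/2·(-1.931510)≈11.406392; next y=1/5·4.606932+1/4·11.406392≈3.772984
n=6: y≈3.772984, sp=5, e=sp−y≈1.227016; I≈15.432406, D=e−e_prev≈0.833947; u=1/4·1.227016+1·15.432406+3/2·0.833947≈16.990081; next y=1/5·3.772984+1/4·16.990081≈5.002117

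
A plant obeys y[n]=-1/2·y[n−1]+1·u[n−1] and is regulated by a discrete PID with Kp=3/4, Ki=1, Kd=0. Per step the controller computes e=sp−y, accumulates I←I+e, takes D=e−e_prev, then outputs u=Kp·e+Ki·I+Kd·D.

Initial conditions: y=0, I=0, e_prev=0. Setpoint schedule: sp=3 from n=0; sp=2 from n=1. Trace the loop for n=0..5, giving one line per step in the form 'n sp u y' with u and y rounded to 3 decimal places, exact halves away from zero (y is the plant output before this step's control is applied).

0 3 5.250 0.000
1 2 -2.688 5.250
2 2 12.547 -5.313
3 2 -16.043 15.203
4 2 38.737 -23.645
5 2 -65.475 50.560

(exact arithmetic carried between steps; '≈' marks a value shown rounded to 6 d.p. or computed from one; I and e_prev carry over from the previous line; the table rounds u and y to 3 d.p., halves away from zero)
n=0: y=0, sp=3, e=sp−y=3; I=3, D=e−e_prev=3; u=3/4·3+1·3+0·3=5.25; next y=-1/2·0+1·5.25=5.25
n=1: y=5.25, sp=2, e=sp−y=-3.25; I=-0.25, D=e−e_prev=-6.25; u=3/4·(-3.25)+1·(-0.25)+0·(-6.25)=-2.6875; next y=-1/2·5.25+1·(-2.6875)=-5.3125
n=2: y=-5.3125, sp=2, e=sp−y=7.3125; I=7.0625, D=e−e_prev=10.5625; u=3/4·7.3125+1·7.0625+0·10.5625=12.546875; next y=-1/2·(-5.3125)+1·12.546875=15.203125
n=3: y=15.203125, sp=2, e=sp−y=-13.203125; I=-6.140625, D=e−e_prev=-20.515625; u=3/4·(-13.203125)+1·(-6.140625)+0·(-20.515625)≈-16.042969; next y=-1/2·15.203125+1·(-16.042969)≈-23.644531
n=4: y≈-23.644531, sp=2, e=sp−y≈25.644531; I≈19.503906, D=e−e_prev≈38.847656; u=3/4·25.644531+1·19.503906+0·38.847656≈38.737305; next y=-1/2·(-23.644531)+1·38.737305≈50.559570
n=5: y≈50.559570, sp=2, e=sp−y≈-48.559570; I≈-29.055664, D=e−e_prev≈-74.204102; u=3/4·(-48.559570)+1·(-29.055664)+0·(-74.204102)≈-65.475342; next y=-1/2·50.559570+1·(-65.475342)≈-90.755127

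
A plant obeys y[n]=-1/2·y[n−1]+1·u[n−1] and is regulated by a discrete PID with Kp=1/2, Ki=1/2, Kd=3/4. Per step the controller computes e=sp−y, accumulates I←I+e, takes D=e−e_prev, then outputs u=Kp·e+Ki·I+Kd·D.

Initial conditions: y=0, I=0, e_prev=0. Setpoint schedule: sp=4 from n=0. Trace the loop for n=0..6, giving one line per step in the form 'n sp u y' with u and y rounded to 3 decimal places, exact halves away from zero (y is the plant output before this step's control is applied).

0 4 7.000 0.000
1 4 -6.250 7.000
2 4 26.813 -9.750
3 4 -51.391 31.688
4 4 138.957 -67.234
5 4 -319.282 172.574
6 4 788.038 -405.569

(exact arithmetic carried between steps; '≈' marks a value shown rounded to 6 d.p. or computed from one; I and e_prev carry over from the previous line; the table rounds u and y to 3 d.p., halves away from zero)
n=0: y=0, sp=4, e=sp−y=4; I=4, D=e−e_prev=4; u=1/2·4+1/2·4+3/4·4=7; next y=-1/2·0+1·7=7
n=1: y=7, sp=4, e=sp−y=-3; I=1, D=e−e_prev=-7; u=1/2·(-3)+1/2·1+3/4·(-7)=-6.25; next y=-1/2·7+1·(-6.25)=-9.75
n=2: y=-9.75, sp=4, e=sp−y=13.75; I=14.75, D=e−e_prev=16.75; u=1/2·13.75+1/2·14.75+3/4·16.75=26.8125; next y=-1/2·(-9.75)+1·26.8125=31.6875
n=3: y=31.6875, sp=4, e=sp−y=-27.6875; I=-12.9375, D=e−e_prev=-41.4375; u=1/2·(-27.6875)+1/2·(-12.9375)+3/4·(-41.4375)=-51.390625; next y=-1/2·31.6875+1·(-51.390625)=-67.234375
n=4: y=-67.234375, sp=4, e=sp−y=71.234375; I=58.296875, D=e−e_prev=98.921875; u=1/2·71.234375+1/2·58.296875+3/4·98.921875≈138.957031; next y=-1/2·(-67.234375)+1·138.957031≈172.574219
n=5: y≈172.574219, sp=4, e=sp−y≈-168.574219; I≈-110.277344, D=e−e_prev≈-239.808594; u=1/2·(-168.574219)+1/2·(-110.277344)+3/4·(-239.808594)≈-319.282227; next y=-1/2·172.574219+1·(-319.282227)≈-405.569336
n=6: y≈-405.569336, sp=4, e=sp−y≈409.569336; I≈299.291992, D=e−e_prev≈578.143555; u=1/2·409.569336+1/2·299.291992+3/4·578.143555≈788.038330; next y=-1/2·(-405.569336)+1·788.038330≈990.822998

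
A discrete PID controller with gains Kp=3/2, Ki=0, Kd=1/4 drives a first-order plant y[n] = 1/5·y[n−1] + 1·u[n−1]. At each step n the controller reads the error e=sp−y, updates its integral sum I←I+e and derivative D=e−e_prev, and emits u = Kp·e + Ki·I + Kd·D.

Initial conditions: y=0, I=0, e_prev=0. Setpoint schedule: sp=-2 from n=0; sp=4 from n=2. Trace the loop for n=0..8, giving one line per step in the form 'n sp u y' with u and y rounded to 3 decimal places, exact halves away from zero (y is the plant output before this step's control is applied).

0 -2 -3.500 0.000
1 -2 3.125 -3.500
2 4 2.381 2.425
3 4 1.590 2.866
4 4 2.930 2.164
5 4 0.656 3.363
6 4 4.516 1.328
7 4 -2.037 4.782
8 4 9.086 -1.080

(exact arithmetic carried between steps; '≈' marks a value shown rounded to 6 d.p. or computed from one; I and e_prev carry over from the previous line; the table rounds u and y to 3 d.p., halves away from zero)
n=0: y=0, sp=-2, e=sp−y=-2; I=-2, D=e−e_prev=-2; u=3/2·(-2)+0·(-2)+1/4·(-2)=-3.5; next y=1/5·0+1·(-3.5)=-3.5
n=1: y=-3.5, sp=-2, e=sp−y=1.5; I=-0.5, D=e−e_prev=3.5; u=3/2·1.5+0·(-0.5)+1/4·3.5=3.125; next y=1/5·(-3.5)+1·3.125=2.425
n=2: y=2.425, sp=4, e=sp−y=1.575; I=1.075, D=e−e_prev=0.075; u=3/2·1.575+0·1.075+1/4·0.075=2.38125; next y=1/5·2.425+1·2.38125=2.86625
n=3: y=2.86625, sp=4, e=sp−y=1.13375; I=2.20875, D=e−e_prev=-0.44125; u=3/2·1.13375+0·2.20875+1/4·(-0.44125)≈1.590313; next y=1/5·2.86625+1·1.590313≈2.163563
n=4: y≈2.163563, sp=4, e=sp−y≈1.836438; I≈4.045188, D=e−e_prev≈0.702688; u=3/2·1.836438+0·4.045188+1/4·0.702688≈2.930328; next y=1/5·2.163563+1·2.930328≈3.363041
n=5: y≈3.363041, sp=4, e=sp−y≈0.636959; I≈4.682147, D=e−e_prev≈-1.199478; u=3/2·0.636959+0·4.682147+1/4·(-1.199478)≈0.655570; next y=1/5·3.363041+1·0.655570≈1.328178
n=6: y≈1.328178, sp=4, e=sp−y≈2.671822; I≈7.353969, D=e−e_prev≈2.034863; u=3/2·2.671822+0·7.353969+1/4·2.034863≈4.516449; next y=1/5·1.328178+1·4.516449≈4.782085
n=7: y≈4.782085, sp=4, e=sp−y≈-0.782085; I≈6.571884, D=e−e_prev≈-3.453907; u=3/2·(-0.782085)+0·6.571884+1/4·(-3.453907)≈-2.036604; next y=1/5·4.782085+1·(-2.036604)≈-1.080187
n=8: y≈-1.080187, sp=4, e=sp−y≈5.080187; I≈11.652071, D=e−e_prev≈5.862272; u=3/2·5.080187+0·11.652071+1/4·5.862272≈9.085848; next y=1/5·(-1.080187)+1·9.085848≈8.869811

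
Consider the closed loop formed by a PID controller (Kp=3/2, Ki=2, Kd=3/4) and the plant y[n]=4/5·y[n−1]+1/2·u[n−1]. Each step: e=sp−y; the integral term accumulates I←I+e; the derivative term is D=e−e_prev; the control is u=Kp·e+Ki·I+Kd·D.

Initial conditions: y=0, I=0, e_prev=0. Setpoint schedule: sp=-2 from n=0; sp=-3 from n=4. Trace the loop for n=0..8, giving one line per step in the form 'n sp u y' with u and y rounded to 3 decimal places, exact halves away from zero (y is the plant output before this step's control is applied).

0 -2 -8.500 0.000
1 -2 7.063 -4.250
2 -2 -10.245 0.131
3 -2 10.661 -5.018
4 -3 -18.335 1.316
5 -3 18.614 -8.114
6 -3 -24.682 2.815
7 -3 26.727 -10.089
8 -3 -34.143 5.292

(exact arithmetic carried between steps; '≈' marks a value shown rounded to 6 d.p. or computed from one; I and e_prev carry over from the previous line; the table rounds u and y to 3 d.p., halves away from zero)
n=0: y=0, sp=-2, e=sp−y=-2; I=-2, D=e−e_prev=-2; u=3/2·(-2)+2·(-2)+3/4·(-2)=-8.5; next y=4/5·0+1/2·(-8.5)=-4.25
n=1: y=-4.25, sp=-2, e=sp−y=2.25; I=0.25, D=e−e_prev=4.25; u=3/2·2.25+2·0.25+3/4·4.25=7.0625; next y=4/5·(-4.25)+1/2·7.0625=0.13125
n=2: y=0.13125, sp=-2, e=sp−y=-2.13125; I=-1.88125, D=e−e_prev=-4.38125; u=3/2·(-2.13125)+2·(-1.88125)+3/4·(-4.38125)≈-10.245313; next y=4/5·0.13125+1/2·(-10.245313)≈-5.017656
n=3: y≈-5.017656, sp=-2, e=sp−y≈3.017656; I≈1.136406, D=e−e_prev≈5.148906; u=3/2·3.017656+2·1.136406+3/4·5.148906≈10.660977; next y=4/5·(-5.017656)+1/2·10.660977≈1.316363
n=4: y≈1.316363, sp=-3, e=sp−y≈-4.316363; I≈-3.179957, D=e−e_prev≈-7.334020; u=3/2·(-4.316363)+2·(-3.179957)+3/4·(-7.334020)≈-18.334974; next y=4/5·1.316363+1/2·(-18.334974)≈-8.114396
n=5: y≈-8.114396, sp=-3, e=sp−y≈5.114396; I≈1.934439, D=e−e_prev≈9.430759; u=3/2·5.114396+2·1.934439+3/4·9.430759≈18.613542; next y=4/5·(-8.114396)+1/2·18.613542≈2.815254
n=6: y≈2.815254, sp=-3, e=sp−y≈-5.815254; I≈-3.880815, D=e−e_prev≈-10.929650; u=3/2·(-5.815254)+2·(-3.880815)+3/4·(-10.929650)≈-24.681749; next y=4/5·2.815254+1/2·(-24.681749)≈-10.088671
n=7: y≈-10.088671, sp=-3, e=sp−y≈7.088671; I≈3.207856, D=e−e_prev≈12.903925; u=3/2·7.088671+2·3.207856+3/4·12.903925≈26.726663; next y=4/5·(-10.088671)+1/2·26.726663≈5.292395
n=8: y≈5.292395, sp=-3, e=sp−y≈-8.292395; I≈-5.084538, D=e−e_prev≈-15.381066; u=3/2·(-8.292395)+2·(-5.084538)+3/4·(-15.381066)≈-34.143468; next y=4/5·5.292395+1/2·(-34.143468)≈-12.837818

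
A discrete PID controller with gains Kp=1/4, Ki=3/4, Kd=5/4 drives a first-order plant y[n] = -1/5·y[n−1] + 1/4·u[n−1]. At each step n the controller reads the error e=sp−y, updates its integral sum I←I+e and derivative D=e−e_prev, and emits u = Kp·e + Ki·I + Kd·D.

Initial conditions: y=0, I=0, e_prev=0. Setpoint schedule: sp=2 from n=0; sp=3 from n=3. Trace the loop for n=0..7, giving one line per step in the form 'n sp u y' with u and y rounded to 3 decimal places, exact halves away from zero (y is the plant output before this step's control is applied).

(exact arithmetic carried between steps; '≈' marks a value shown rounded to 6 d.p. or computed from one; I and e_prev carry over from the previous line; the table rounds u and y to 3 d.p., halves away from zero)
n=0: y=0, sp=2, e=sp−y=2; I=2, D=e−e_prev=2; u=1/4·2+3/4·2+5/4·2=4.5; next y=-1/5·0+1/4·4.5=1.125
n=1: y=1.125, sp=2, e=sp−y=0.875; I=2.875, D=e−e_prev=-1.125; u=1/4·0.875+3/4·2.875+5/4·(-1.125)=0.96875; next y=-1/5·1.125+1/4·0.96875≈0.017188
n=2: y≈0.017188, sp=2, e=sp−y≈1.982813; I≈4.857813, D=e−e_prev≈1.107813; u=1/4·1.982813+3/4·4.857813+5/4·1.107813≈5.523828; next y=-1/5·0.017188+1/4·5.523828≈1.377520
n=3: y≈1.377520, sp=3, e=sp−y≈1.622480; I≈6.480293, D=e−e_prev≈-0.360332; u=1/4·1.622480+3/4·6.480293+5/4·(-0.360332)≈4.815425; next y=-1/5·1.377520+1/4·4.815425≈0.928352
n=4: y≈0.928352, sp=3, e=sp−y≈2.071648; I≈8.551941, D=e−e_prev≈0.449167; u=1/4·2.071648+3/4·8.551941+5/4·0.449167≈7.493326; next y=-1/5·0.928352+1/4·7.493326≈1.687661
n=5: y≈1.687661, sp=3, e=sp−y≈1.312339; I≈9.864280, D=e−e_prev≈-0.759309; u=1/4·1.312339+3/4·9.864280+5/4·(-0.759309)≈6.777158; next y=-1/5·1.687661+1/4·6.777158≈1.356757
n=6: y≈1.356757, sp=3, e=sp−y≈1.643243; I≈11.507522, D=e−e_prev≈0.330904; u=1/4·1.643243+3/4·11.507522+5/4·0.330904≈9.455082; next y=-1/5·1.356757+1/4·9.455082≈2.092419
n=7: y≈2.092419, sp=3, e=sp−y≈0.907581; I≈12.415103, D=e−e_prev≈-0.735662; u=1/4·0.907581+3/4·12.415103+5/4·(-0.735662)≈8.618645; next y=-1/5·2.092419+1/4·8.618645≈1.736178

0 2 4.500 0.000
1 2 0.969 1.125
2 2 5.524 0.017
3 3 4.815 1.378
4 3 7.493 0.928
5 3 6.777 1.688
6 3 9.455 1.357
7 3 8.619 2.092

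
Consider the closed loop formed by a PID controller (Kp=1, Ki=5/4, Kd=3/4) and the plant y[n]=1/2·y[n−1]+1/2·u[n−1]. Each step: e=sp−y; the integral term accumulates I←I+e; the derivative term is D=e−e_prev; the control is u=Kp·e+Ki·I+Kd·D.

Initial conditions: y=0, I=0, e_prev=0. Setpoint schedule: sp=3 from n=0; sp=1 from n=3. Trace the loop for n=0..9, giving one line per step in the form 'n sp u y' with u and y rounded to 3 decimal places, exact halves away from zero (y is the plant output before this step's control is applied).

0 3 9.000 0.000
1 3 -3.000 4.500
2 3 9.750 0.750
3 1 -9.750 5.250
4 1 12.313 -2.250
5 1 -11.094 5.031
6 1 13.516 -3.031
7 1 -12.313 5.242
8 1 14.922 -3.535
9 1 -13.678 5.693

(exact arithmetic carried between steps; '≈' marks a value shown rounded to 6 d.p. or computed from one; I and e_prev carry over from the previous line; the table rounds u and y to 3 d.p., halves away from zero)
n=0: y=0, sp=3, e=sp−y=3; I=3, D=e−e_prev=3; u=1·3+5/4·3+3/4·3=9; next y=1/2·0+1/2·9=4.5
n=1: y=4.5, sp=3, e=sp−y=-1.5; I=1.5, D=e−e_prev=-4.5; u=1·(-1.5)+5/4·1.5+3/4·(-4.5)=-3; next y=1/2·4.5+1/2·(-3)=0.75
n=2: y=0.75, sp=3, e=sp−y=2.25; I=3.75, D=e−e_prev=3.75; u=1·2.25+5/4·3.75+3/4·3.75=9.75; next y=1/2·0.75+1/2·9.75=5.25
n=3: y=5.25, sp=1, e=sp−y=-4.25; I=-0.5, D=e−e_prev=-6.5; u=1·(-4.25)+5/4·(-0.5)+3/4·(-6.5)=-9.75; next y=1/2·5.25+1/2·(-9.75)=-2.25
n=4: y=-2.25, sp=1, e=sp−y=3.25; I=2.75, D=e−e_prev=7.5; u=1·3.25+5/4·2.75+3/4·7.5=12.3125; next y=1/2·(-2.25)+1/2·12.3125=5.03125
n=5: y=5.03125, sp=1, e=sp−y=-4.03125; I=-1.28125, D=e−e_prev=-7.28125; u=1·(-4.03125)+5/4·(-1.28125)+3/4·(-7.28125)=-11.09375; next y=1/2·5.03125+1/2·(-11.09375)=-3.03125
n=6: y=-3.03125, sp=1, e=sp−y=4.03125; I=2.75, D=e−e_prev=8.0625; u=1·4.03125+5/4·2.75+3/4·8.0625=13.515625; next y=1/2·(-3.03125)+1/2·13.515625≈5.242188
n=7: y≈5.242188, sp=1, e=sp−y≈-4.242188; I≈-1.492188, D=e−e_prev≈-8.273438; u=1·(-4.242188)+5/4·(-1.492188)+3/4·(-8.273438)≈-12.3125; next y=1/2·5.242188+1/2·(-12.3125)≈-3.535156
n=8: y≈-3.535156, sp=1, e=sp−y≈4.535156; I≈3.042969, D=e−e_prev≈8.777344; u=1·4.535156+5/4·3.042969+3/4·8.777344≈14.921875; next y=1/2·(-3.535156)+1/2·14.921875≈5.693359
n=9: y≈5.693359, sp=1, e=sp−y≈-4.693359; I≈-1.650391, D=e−e_prev≈-9.228516; u=1·(-4.693359)+5/4·(-1.650391)+3/4·(-9.228516)≈-13.677734; next y=1/2·5.693359+1/2·(-13.677734)≈-3.992188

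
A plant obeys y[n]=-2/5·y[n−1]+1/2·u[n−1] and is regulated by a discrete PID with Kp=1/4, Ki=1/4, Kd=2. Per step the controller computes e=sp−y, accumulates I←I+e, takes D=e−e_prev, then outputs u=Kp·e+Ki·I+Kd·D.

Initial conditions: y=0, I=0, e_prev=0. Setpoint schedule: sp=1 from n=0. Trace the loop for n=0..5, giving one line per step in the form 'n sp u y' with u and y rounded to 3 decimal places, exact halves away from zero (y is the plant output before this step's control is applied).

(exact arithmetic carried between steps; '≈' marks a value shown rounded to 6 d.p. or computed from one; I and e_prev carry over from the previous line; the table rounds u and y to 3 d.p., halves away from zero)
n=0: y=0, sp=1, e=sp−y=1; I=1, D=e−e_prev=1; u=1/4·1+1/4·1+2·1=2.5; next y=-2/5·0+1/2·2.5=1.25
n=1: y=1.25, sp=1, e=sp−y=-0.25; I=0.75, D=e−e_prev=-1.25; u=1/4·(-0.25)+1/4·0.75+2·(-1.25)=-2.375; next y=-2/5·1.25+1/2·(-2.375)=-1.6875
n=2: y=-1.6875, sp=1, e=sp−y=2.6875; I=3.4375, D=e−e_prev=2.9375; u=1/4·2.6875+1/4·3.4375+2·2.9375=7.40625; next y=-2/5·(-1.6875)+1/2·7.40625=4.378125
n=3: y=4.378125, sp=1, e=sp−y=-3.378125; I=0.059375, D=e−e_prev=-6.065625; u=1/4·(-3.378125)+1/4·0.059375+2·(-6.065625)≈-12.960938; next y=-2/5·4.378125+1/2·(-12.960938)≈-8.231719
n=4: y≈-8.231719, sp=1, e=sp−y≈9.231719; I≈9.291094, D=e−e_prev≈12.609844; u=1/4·9.231719+1/4·9.291094+2·12.609844≈29.850391; next y=-2/5·(-8.231719)+1/2·29.850391≈18.217883
n=5: y≈18.217883, sp=1, e=sp−y≈-17.217883; I≈-7.926789, D=e−e_prev≈-26.449602; u=1/4·(-17.217883)+1/4·(-7.926789)+2·(-26.449602)≈-59.185371; next y=-2/5·18.217883+1/2·(-59.185371)≈-36.879839

0 1 2.500 0.000
1 1 -2.375 1.250
2 1 7.406 -1.688
3 1 -12.961 4.378
4 1 29.850 -8.232
5 1 -59.185 18.218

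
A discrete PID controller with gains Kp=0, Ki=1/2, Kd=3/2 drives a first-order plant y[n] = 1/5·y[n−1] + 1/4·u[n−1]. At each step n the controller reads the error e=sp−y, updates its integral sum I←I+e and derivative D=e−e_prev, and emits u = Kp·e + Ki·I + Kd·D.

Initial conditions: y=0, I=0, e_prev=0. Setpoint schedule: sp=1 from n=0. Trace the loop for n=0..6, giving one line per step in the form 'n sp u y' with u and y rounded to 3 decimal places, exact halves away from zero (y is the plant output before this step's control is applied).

0 1 2.000 0.000
1 1 0.000 0.500
2 1 1.800 0.100
3 1 0.910 0.470
4 1 2.027 0.322
5 1 1.644 0.571
6 1 2.325 0.525

(exact arithmetic carried between steps; '≈' marks a value shown rounded to 6 d.p. or computed from one; I and e_prev carry over from the previous line; the table rounds u and y to 3 d.p., halves away from zero)
n=0: y=0, sp=1, e=sp−y=1; I=1, D=e−e_prev=1; u=0·1+1/2·1+3/2·1=2; next y=1/5·0+1/4·2=0.5
n=1: y=0.5, sp=1, e=sp−y=0.5; I=1.5, D=e−e_prev=-0.5; u=0·0.5+1/2·1.5+3/2·(-0.5)=0; next y=1/5·0.5+1/4·0=0.1
n=2: y=0.1, sp=1, e=sp−y=0.9; I=2.4, D=e−e_prev=0.4; u=0·0.9+1/2·2.4+3/2·0.4=1.8; next y=1/5·0.1+1/4·1.8=0.47
n=3: y=0.47, sp=1, e=sp−y=0.53; I=2.93, D=e−e_prev=-0.37; u=0·0.53+1/2·2.93+3/2·(-0.37)=0.91; next y=1/5·0.47+1/4·0.91=0.3215
n=4: y=0.3215, sp=1, e=sp−y=0.6785; I=3.6085, D=e−e_prev=0.1485; u=0·0.6785+1/2·3.6085+3/2·0.1485=2.027; next y=1/5·0.3215+1/4·2.027=0.57105
n=5: y=0.57105, sp=1, e=sp−y=0.42895; I=4.03745, D=e−e_prev=-0.24955; u=0·0.42895+1/2·4.03745+3/2·(-0.24955)=1.6444; next y=1/5·0.57105+1/4·1.6444=0.52531
n=6: y=0.52531, sp=1, e=sp−y=0.47469; I=4.51214, D=e−e_prev=0.04574; u=0·0.47469+1/2·4.51214+3/2·0.04574=2.32468; next y=1/5·0.52531+1/4·2.32468=0.686232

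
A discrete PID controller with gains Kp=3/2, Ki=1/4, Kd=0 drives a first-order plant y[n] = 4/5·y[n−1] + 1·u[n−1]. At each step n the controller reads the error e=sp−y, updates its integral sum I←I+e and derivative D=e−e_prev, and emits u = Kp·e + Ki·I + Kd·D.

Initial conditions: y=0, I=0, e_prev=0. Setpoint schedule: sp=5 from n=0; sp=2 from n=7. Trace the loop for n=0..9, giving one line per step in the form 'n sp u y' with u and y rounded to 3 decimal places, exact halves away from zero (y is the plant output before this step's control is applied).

(exact arithmetic carried between steps; '≈' marks a value shown rounded to 6 d.p. or computed from one; I and e_prev carry over from the previous line; the table rounds u and y to 3 d.p., halves away from zero)
n=0: y=0, sp=5, e=sp−y=5; I=5, D=e−e_prev=5; u=3/2·5+1/4·5+0·5=8.75; next y=4/5·0+1·8.75=8.75
n=1: y=8.75, sp=5, e=sp−y=-3.75; I=1.25, D=e−e_prev=-8.75; u=3/2·(-3.75)+1/4·1.25+0·(-8.75)=-5.3125; next y=4/5·8.75+1·(-5.3125)=1.6875
n=2: y=1.6875, sp=5, e=sp−y=3.3125; I=4.5625, D=e−e_prev=7.0625; u=3/2·3.3125+1/4·4.5625+0·7.0625=6.109375; next y=4/5·1.6875+1·6.109375=7.459375
n=3: y=7.459375, sp=5, e=sp−y=-2.459375; I=2.103125, D=e−e_prev=-5.771875; u=3/2·(-2.459375)+1/4·2.103125+0·(-5.771875)≈-3.163281; next y=4/5·7.459375+1·(-3.163281)≈2.804219
n=4: y≈2.804219, sp=5, e=sp−y≈2.195781; I≈4.298906, D=e−e_prev≈4.655156; u=3/2·2.195781+1/4·4.298906+0·4.655156≈4.368398; next y=4/5·2.804219+1·4.368398≈6.611773
n=5: y≈6.611773, sp=5, e=sp−y≈-1.611773; I≈2.687133, D=e−e_prev≈-3.807555; u=3/2·(-1.611773)+1/4·2.687133+0·(-3.807555)≈-1.745877; next y=4/5·6.611773+1·(-1.745877)≈3.543542
n=6: y≈3.543542, sp=5, e=sp−y≈1.456458; I≈4.143591, D=e−e_prev≈3.068232; u=3/2·1.456458+1/4·4.143591+0·3.068232≈3.220585; next y=4/5·3.543542+1·3.220585≈6.055418
n=7: y≈6.055418, sp=2, e=sp−y≈-4.055418; I≈0.088173, D=e−e_prev≈-5.511877; u=3/2·(-4.055418)+1/4·0.088173+0·(-5.511877)≈-6.061085; next y=4/5·6.055418+1·(-6.061085)≈-1.216750
n=8: y≈-1.216750, sp=2, e=sp−y≈3.216750; I≈3.304922, D=e−e_prev≈7.272168; u=3/2·3.216750+1/4·3.304922+0·7.272168≈5.651355; next y=4/5·(-1.216750)+1·5.651355≈4.677955
n=9: y≈4.677955, sp=2, e=sp−y≈-2.677955; I≈0.626967, D=e−e_prev≈-5.894705; u=3/2·(-2.677955)+1/4·0.626967+0·(-5.894705)≈-3.860191; next y=4/5·4.677955+1·(-3.860191)≈-0.117827

0 5 8.750 0.000
1 5 -5.313 8.750
2 5 6.109 1.688
3 5 -3.163 7.459
4 5 4.368 2.804
5 5 -1.746 6.612
6 5 3.221 3.544
7 2 -6.061 6.055
8 2 5.651 -1.217
9 2 -3.860 4.678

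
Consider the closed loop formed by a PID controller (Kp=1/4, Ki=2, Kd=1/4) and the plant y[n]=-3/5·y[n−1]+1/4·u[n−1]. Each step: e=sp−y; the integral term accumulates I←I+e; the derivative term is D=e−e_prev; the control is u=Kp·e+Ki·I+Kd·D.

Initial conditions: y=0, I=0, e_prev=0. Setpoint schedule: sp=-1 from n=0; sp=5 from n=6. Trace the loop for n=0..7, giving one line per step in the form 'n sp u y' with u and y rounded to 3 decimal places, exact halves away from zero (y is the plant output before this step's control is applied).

(exact arithmetic carried between steps; '≈' marks a value shown rounded to 6 d.p. or computed from one; I and e_prev carry over from the previous line; the table rounds u and y to 3 d.p., halves away from zero)
n=0: y=0, sp=-1, e=sp−y=-1; I=-1, D=e−e_prev=-1; u=1/4·(-1)+2·(-1)+1/4·(-1)=-2.5; next y=-3/5·0+1/4·(-2.5)=-0.625
n=1: y=-0.625, sp=-1, e=sp−y=-0.375; I=-1.375, D=e−e_prev=0.625; u=1/4·(-0.375)+2·(-1.375)+1/4·0.625=-2.6875; next y=-3/5·(-0.625)+1/4·(-2.6875)=-0.296875
n=2: y=-0.296875, sp=-1, e=sp−y=-0.703125; I=-2.078125, D=e−e_prev=-0.328125; u=1/4·(-0.703125)+2·(-2.078125)+1/4·(-0.328125)≈-4.414063; next y=-3/5·(-0.296875)+1/4·(-4.414063)≈-0.925391
n=3: y≈-0.925391, sp=-1, e=sp−y≈-0.074609; I≈-2.152734, D=e−e_prev≈0.628516; u=1/4·(-0.074609)+2·(-2.152734)+1/4·0.628516≈-4.166992; next y=-3/5·(-0.925391)+1/4·(-4.166992)≈-0.486514
n=4: y≈-0.486514, sp=-1, e=sp−y≈-0.513486; I≈-2.666221, D=e−e_prev≈-0.438877; u=1/4·(-0.513486)+2·(-2.666221)+1/4·(-0.438877)≈-5.570532; next y=-3/5·(-0.486514)+1/4·(-5.570532)≈-1.100725
n=5: y≈-1.100725, sp=-1, e=sp−y≈0.100725; I≈-2.565496, D=e−e_prev≈0.614211; u=1/4·0.100725+2·(-2.565496)+1/4·0.614211≈-4.952258; next y=-3/5·(-1.100725)+1/4·(-4.952258)≈-0.577630
n=6: y≈-0.577630, sp=5, e=sp−y≈5.577630; I≈3.012134, D=e−e_prev≈5.476905; u=1/4·5.577630+2·3.012134+1/4·5.476905≈8.787901; next y=-3/5·(-0.577630)+1/4·8.787901≈2.543553
n=7: y≈2.543553, sp=5, e=sp−y≈2.456447; I≈5.468581, D=e−e_prev≈-3.121182; u=1/4·2.456447+2·5.468581+1/4·(-3.121182)≈10.770978; next y=-3/5·2.543553+1/4·10.770978≈1.166613

0 -1 -2.500 0.000
1 -1 -2.688 -0.625
2 -1 -4.414 -0.297
3 -1 -4.167 -0.925
4 -1 -5.571 -0.487
5 -1 -4.952 -1.101
6 5 8.788 -0.578
7 5 10.771 2.544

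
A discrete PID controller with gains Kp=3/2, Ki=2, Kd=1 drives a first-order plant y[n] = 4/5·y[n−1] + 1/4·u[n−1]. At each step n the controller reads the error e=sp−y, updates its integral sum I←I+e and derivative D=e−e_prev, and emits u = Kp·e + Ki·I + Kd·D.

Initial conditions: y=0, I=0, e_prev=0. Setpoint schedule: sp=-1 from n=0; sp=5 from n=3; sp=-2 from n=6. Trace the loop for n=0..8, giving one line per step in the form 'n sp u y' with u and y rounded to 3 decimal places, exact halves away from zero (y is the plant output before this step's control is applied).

(exact arithmetic carried between steps; '≈' marks a value shown rounded to 6 d.p. or computed from one; I and e_prev carry over from the previous line; the table rounds u and y to 3 d.p., halves away from zero)
n=0: y=0, sp=-1, e=sp−y=-1; I=-1, D=e−e_prev=-1; u=3/2·(-1)+2·(-1)+1·(-1)=-4.5; next y=4/5·0+1/4·(-4.5)=-1.125
n=1: y=-1.125, sp=-1, e=sp−y=0.125; I=-0.875, D=e−e_prev=1.125; u=3/2·0.125+2·(-0.875)+1·1.125=-0.4375; next y=4/5·(-1.125)+1/4·(-0.4375)=-1.009375
n=2: y=-1.009375, sp=-1, e=sp−y=0.009375; I=-0.865625, D=e−e_prev=-0.115625; u=3/2·0.009375+2·(-0.865625)+1·(-0.115625)≈-1.832813; next y=4/5·(-1.009375)+1/4·(-1.832813)≈-1.265703
n=3: y≈-1.265703, sp=5, e=sp−y≈6.265703; I≈5.400078, D=e−e_prev≈6.256328; u=3/2·6.265703+2·5.400078+1·6.256328≈26.455039; next y=4/5·(-1.265703)+1/4·26.455039≈5.601197
n=4: y≈5.601197, sp=5, e=sp−y≈-0.601197; I≈4.798881, D=e−e_prev≈-6.866900; u=3/2·(-0.601197)+2·4.798881+1·(-6.866900)≈1.829065; next y=4/5·5.601197+1/4·1.829065≈4.938224
n=5: y≈4.938224, sp=5, e=sp−y≈0.061776; I≈4.860657, D=e−e_prev≈0.662973; u=3/2·0.061776+2·4.860657+1·0.662973≈10.476950; next y=4/5·4.938224+1/4·10.476950≈6.569817
n=6: y≈6.569817, sp=-2, e=sp−y≈-8.569817; I≈-3.709160, D=e−e_prev≈-8.631593; u=3/2·(-8.569817)+2·(-3.709160)+1·(-8.631593)≈-28.904638; next y=4/5·6.569817+1/4·(-28.904638)≈-1.970306
n=7: y≈-1.970306, sp=-2, e=sp−y≈-0.029694; I≈-3.738854, D=e−e_prev≈8.540123; u=3/2·(-0.029694)+2·(-3.738854)+1·8.540123≈1.017874; next y=4/5·(-1.970306)+1/4·1.017874≈-1.321776
n=8: y≈-1.321776, sp=-2, e=sp−y≈-0.678224; I≈-4.417078, D=e−e_prev≈-0.648530; u=3/2·(-0.678224)+2·(-4.417078)+1·(-0.648530)≈-10.500021; next y=4/5·(-1.321776)+1/4·(-10.500021)≈-3.682426

0 -1 -4.500 0.000
1 -1 -0.438 -1.125
2 -1 -1.833 -1.009
3 5 26.455 -1.266
4 5 1.829 5.601
5 5 10.477 4.938
6 -2 -28.905 6.570
7 -2 1.018 -1.970
8 -2 -10.500 -1.322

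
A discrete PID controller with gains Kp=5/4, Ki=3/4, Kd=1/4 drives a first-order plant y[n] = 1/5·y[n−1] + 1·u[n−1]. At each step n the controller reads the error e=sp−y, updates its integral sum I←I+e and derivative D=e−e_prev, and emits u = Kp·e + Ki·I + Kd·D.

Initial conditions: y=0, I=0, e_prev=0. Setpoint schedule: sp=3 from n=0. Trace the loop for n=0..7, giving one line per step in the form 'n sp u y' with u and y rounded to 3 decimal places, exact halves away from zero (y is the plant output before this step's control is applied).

(exact arithmetic carried between steps; '≈' marks a value shown rounded to 6 d.p. or computed from one; I and e_prev carry over from the previous line; the table rounds u and y to 3 d.p., halves away from zero)
n=0: y=0, sp=3, e=sp−y=3; I=3, D=e−e_prev=3; u=5/4·3+3/4·3+1/4·3=6.75; next y=1/5·0+1·6.75=6.75
n=1: y=6.75, sp=3, e=sp−y=-3.75; I=-0.75, D=e−e_prev=-6.75; u=5/4·(-3.75)+3/4·(-0.75)+1/4·(-6.75)=-6.9375; next y=1/5·6.75+1·(-6.9375)=-5.5875
n=2: y=-5.5875, sp=3, e=sp−y=8.5875; I=7.8375, D=e−e_prev=12.3375; u=5/4·8.5875+3/4·7.8375+1/4·12.3375=19.696875; next y=1/5·(-5.5875)+1·19.696875=18.579375
n=3: y=18.579375, sp=3, e=sp−y=-15.579375; I=-7.741875, D=e−e_prev=-24.166875; u=5/4·(-15.579375)+3/4·(-7.741875)+1/4·(-24.166875)≈-31.322344; next y=1/5·18.579375+1·(-31.322344)≈-27.606469
n=4: y≈-27.606469, sp=3, e=sp−y≈30.606469; I≈22.864594, D=e−e_prev≈46.185844; u=5/4·30.606469+3/4·22.864594+1/4·46.185844≈66.952992; next y=1/5·(-27.606469)+1·66.952992≈61.431698
n=5: y≈61.431698, sp=3, e=sp−y≈-58.431698; I≈-35.567105, D=e−e_prev≈-89.038167; u=5/4·(-58.431698)+3/4·(-35.567105)+1/4·(-89.038167)≈-121.974493; next y=1/5·61.431698+1·(-121.974493)≈-109.688154
n=6: y≈-109.688154, sp=3, e=sp−y≈112.688154; I≈77.121049, D=e−e_prev≈171.119852; u=5/4·112.688154+3/4·77.121049+1/4·171.119852≈241.480942; next y=1/5·(-109.688154)+1·241.480942≈219.543311
n=7: y≈219.543311, sp=3, e=sp−y≈-216.543311; I≈-139.422262, D=e−e_prev≈-329.231465; u=5/4·(-216.543311)+3/4·(-139.422262)+1/4·(-329.231465)≈-457.553702; next y=1/5·219.543311+1·(-457.553702)≈-413.645039

0 3 6.750 0.000
1 3 -6.938 6.750
2 3 19.697 -5.588
3 3 -31.322 18.579
4 3 66.953 -27.606
5 3 -121.974 61.432
6 3 241.481 -109.688
7 3 -457.554 219.543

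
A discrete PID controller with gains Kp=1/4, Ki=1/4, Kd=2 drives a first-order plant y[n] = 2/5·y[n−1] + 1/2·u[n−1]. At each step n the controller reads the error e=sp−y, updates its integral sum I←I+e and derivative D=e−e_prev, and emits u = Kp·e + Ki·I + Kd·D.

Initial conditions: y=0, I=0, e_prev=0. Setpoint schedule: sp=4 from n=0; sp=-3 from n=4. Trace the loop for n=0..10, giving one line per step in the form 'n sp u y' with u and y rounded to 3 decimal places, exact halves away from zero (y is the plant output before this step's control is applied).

0 4 10.000 0.000
1 4 -9.500 5.000
2 4 19.625 -2.750
3 4 -22.844 8.713
4 -3 23.027 -7.937
5 -3 -35.726 8.339
6 -3 51.156 -14.528
7 -3 -77.431 19.767
8 -3 111.905 -30.809
9 -3 -168.389 43.629
10 -3 244.759 -66.743

(exact arithmetic carried between steps; '≈' marks a value shown rounded to 6 d.p. or computed from one; I and e_prev carry over from the previous line; the table rounds u and y to 3 d.p., halves away from zero)
n=0: y=0, sp=4, e=sp−y=4; I=4, D=e−e_prev=4; u=1/4·4+1/4·4+2·4=10; next y=2/5·0+1/2·10=5
n=1: y=5, sp=4, e=sp−y=-1; I=3, D=e−e_prev=-5; u=1/4·(-1)+1/4·3+2·(-5)=-9.5; next y=2/5·5+1/2·(-9.5)=-2.75
n=2: y=-2.75, sp=4, e=sp−y=6.75; I=9.75, D=e−e_prev=7.75; u=1/4·6.75+1/4·9.75+2·7.75=19.625; next y=2/5·(-2.75)+1/2·19.625=8.7125
n=3: y=8.7125, sp=4, e=sp−y=-4.7125; I=5.0375, D=e−e_prev=-11.4625; u=1/4·(-4.7125)+1/4·5.0375+2·(-11.4625)=-22.84375; next y=2/5·8.7125+1/2·(-22.84375)=-7.936875
n=4: y=-7.936875, sp=-3, e=sp−y=4.936875; I=9.974375, D=e−e_prev=9.649375; u=1/4·4.936875+1/4·9.974375+2·9.649375≈23.026563; next y=2/5·(-7.936875)+1/2·23.026563≈8.338531
n=5: y≈8.338531, sp=-3, e=sp−y≈-11.338531; I≈-1.364156, D=e−e_prev≈-16.275406; u=1/4·(-11.338531)+1/4·(-1.364156)+2·(-16.275406)≈-35.726484; next y=2/5·8.338531+1/2·(-35.726484)≈-14.527830
n=6: y≈-14.527830, sp=-3, e=sp−y≈11.527830; I≈10.163673, D=e−e_prev≈22.866361; u=1/4·11.527830+1/4·10.163673+2·22.866361≈51.155598; next y=2/5·(-14.527830)+1/2·51.155598≈19.766667
n=7: y≈19.766667, sp=-3, e=sp−y≈-22.766667; I≈-12.602994, D=e−e_prev≈-34.294497; u=1/4·(-22.766667)+1/4·(-12.602994)+2·(-34.294497)≈-77.431408; next y=2/5·19.766667+1/2·(-77.431408)≈-30.809037
n=8: y≈-30.809037, sp=-3, e=sp−y≈27.809037; I≈15.206044, D=e−e_prev≈50.575704; u=1/4·27.809037+1/4·15.206044+2·50.575704≈111.905179; next y=2/5·(-30.809037)+1/2·111.905179≈43.628975
n=9: y≈43.628975, sp=-3, e=sp−y≈-46.628975; I≈-31.422931, D=e−e_prev≈-74.438012; u=1/4·(-46.628975)+1/4·(-31.422931)+2·(-74.438012)≈-168.389000; next y=2/5·43.628975+1/2·(-168.389000)≈-66.742910
n=10: y≈-66.742910, sp=-3, e=sp−y≈63.742910; I≈32.319980, D=e−e_prev≈110.371885; u=1/4·63.742910+1/4·32.319980+2·110.371885≈244.759492; next y=2/5·(-66.742910)+1/2·244.759492≈95.682582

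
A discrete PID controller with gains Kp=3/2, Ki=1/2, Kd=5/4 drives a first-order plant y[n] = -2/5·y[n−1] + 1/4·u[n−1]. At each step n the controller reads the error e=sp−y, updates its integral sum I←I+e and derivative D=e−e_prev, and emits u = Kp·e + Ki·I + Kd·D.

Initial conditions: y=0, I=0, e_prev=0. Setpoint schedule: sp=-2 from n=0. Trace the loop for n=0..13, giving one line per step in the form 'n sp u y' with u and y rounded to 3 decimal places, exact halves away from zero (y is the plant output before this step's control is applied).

0 -2 -6.500 0.000
1 -2 0.281 -1.625
2 -2 -9.560 0.720
3 -2 3.056 -2.678
4 -2 -15.521 1.835
5 -2 9.165 -4.614
6 -2 -26.032 4.137
7 -2 21.813 -8.163
8 -2 -45.344 8.718
9 -2 46.908 -14.823
10 -2 -81.666 17.656
11 -2 95.796 -27.479
12 -2 -150.748 34.941
13 -2 190.269 -51.663

(exact arithmetic carried between steps; '≈' marks a value shown rounded to 6 d.p. or computed from one; I and e_prev carry over from the previous line; the table rounds u and y to 3 d.p., halves away from zero)
n=0: y=0, sp=-2, e=sp−y=-2; I=-2, D=e−e_prev=-2; u=3/2·(-2)+1/2·(-2)+5/4·(-2)=-6.5; next y=-2/5·0+1/4·(-6.5)=-1.625
n=1: y=-1.625, sp=-2, e=sp−y=-0.375; I=-2.375, D=e−e_prev=1.625; u=3/2·(-0.375)+1/2·(-2.375)+5/4·1.625=0.28125; next y=-2/5·(-1.625)+1/4·0.28125≈0.720313
n=2: y≈0.720313, sp=-2, e=sp−y≈-2.720313; I≈-5.095313, D=e−e_prev≈-2.345313; u=3/2·(-2.720313)+1/2·(-5.095313)+5/4·(-2.345313)≈-9.559766; next y=-2/5·0.720313+1/4·(-9.559766)≈-2.678066
n=3: y≈-2.678066, sp=-2, e=sp−y≈0.678066; I≈-4.417246, D=e−e_prev≈3.398379; u=3/2·0.678066+1/2·(-4.417246)+5/4·3.398379≈3.056450; next y=-2/5·(-2.678066)+1/4·3.056450≈1.835339
n=4: y≈1.835339, sp=-2, e=sp−y≈-3.835339; I≈-8.252585, D=e−e_prev≈-4.513406; u=3/2·(-3.835339)+1/2·(-8.252585)+5/4·(-4.513406)≈-15.521058; next y=-2/5·1.835339+1/4·(-15.521058)≈-4.614400
n=5: y≈-4.614400, sp=-2, e=sp−y≈2.614400; I≈-5.638185, D=e−e_prev≈6.449739; u=3/2·2.614400+1/2·(-5.638185)+5/4·6.449739≈9.164682; next y=-2/5·(-4.614400)+1/4·9.164682≈4.136931
n=6: y≈4.136931, sp=-2, e=sp−y≈-6.136931; I≈-11.775116, D=e−e_prev≈-8.751331; u=3/2·(-6.136931)+1/2·(-11.775116)+5/4·(-8.751331)≈-26.032117; next y=-2/5·4.136931+1/4·(-26.032117)≈-8.162801
n=7: y≈-8.162801, sp=-2, e=sp−y≈6.162801; I≈-5.612314, D=e−e_prev≈12.299732; u=3/2·6.162801+1/2·(-5.612314)+5/4·12.299732≈21.812710; next y=-2/5·(-8.162801)+1/4·21.812710≈8.718298
n=8: y≈8.718298, sp=-2, e=sp−y≈-10.718298; I≈-16.330612, D=e−e_prev≈-16.881100; u=3/2·(-10.718298)+1/2·(-16.330612)+5/4·(-16.881100)≈-45.344128; next y=-2/5·8.718298+1/4·(-45.344128)≈-14.823351
n=9: y≈-14.823351, sp=-2, e=sp−y≈12.823351; I≈-3.507261, D=e−e_prev≈23.541649; u=3/2·12.823351+1/2·(-3.507261)+5/4·23.541649≈46.908458; next y=-2/5·(-14.823351)+1/4·46.908458≈17.656455
n=10: y≈17.656455, sp=-2, e=sp−y≈-19.656455; I≈-23.163716, D=e−e_prev≈-32.479806; u=3/2·(-19.656455)+1/2·(-23.163716)+5/4·(-32.479806)≈-81.666298; next y=-2/5·17.656455+1/4·(-81.666298)≈-27.479157
n=11: y≈-27.479157, sp=-2, e=sp−y≈25.479157; I≈2.315441, D=e−e_prev≈45.135612; u=3/2·25.479157+1/2·2.315441+5/4·45.135612≈95.795970; next y=-2/5·(-27.479157)+1/4·95.795970≈34.940655
n=12: y≈34.940655, sp=-2, e=sp−y≈-36.940655; I≈-34.625214, D=e−e_prev≈-62.419812; u=3/2·(-36.940655)+1/2·(-34.625214)+5/4·(-62.419812)≈-150.748354; next y=-2/5·34.940655+1/4·(-150.748354)≈-51.663351
n=13: y≈-51.663351, sp=-2, e=sp−y≈49.663351; I≈15.038136, D=e−e_prev≈86.604006; u=3/2·49.663351+1/2·15.038136+5/4·86.604006≈190.269101; next y=-2/5·(-51.663351)+1/4·190.269101≈68.232615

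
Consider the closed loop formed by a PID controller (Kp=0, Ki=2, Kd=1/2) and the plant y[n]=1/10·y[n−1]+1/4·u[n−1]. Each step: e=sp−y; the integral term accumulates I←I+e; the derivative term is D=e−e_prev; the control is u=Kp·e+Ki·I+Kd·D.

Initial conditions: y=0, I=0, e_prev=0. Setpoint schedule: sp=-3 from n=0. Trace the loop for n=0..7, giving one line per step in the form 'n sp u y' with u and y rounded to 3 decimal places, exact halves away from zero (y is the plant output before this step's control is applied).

0 -3 -7.500 0.000
1 -3 -7.313 -1.875
2 -3 -10.148 -2.016
3 -3 -10.380 -2.739
4 -3 -10.939 -2.869
5 -3 -10.884 -3.022
6 -3 -10.913 -3.023
7 -3 -10.849 -3.031

(exact arithmetic carried between steps; '≈' marks a value shown rounded to 6 d.p. or computed from one; I and e_prev carry over from the previous line; the table rounds u and y to 3 d.p., halves away from zero)
n=0: y=0, sp=-3, e=sp−y=-3; I=-3, D=e−e_prev=-3; u=0·(-3)+2·(-3)+1/2·(-3)=-7.5; next y=1/10·0+1/4·(-7.5)=-1.875
n=1: y=-1.875, sp=-3, e=sp−y=-1.125; I=-4.125, D=e−e_prev=1.875; u=0·(-1.125)+2·(-4.125)+1/2·1.875=-7.3125; next y=1/10·(-1.875)+1/4·(-7.3125)=-2.015625
n=2: y=-2.015625, sp=-3, e=sp−y=-0.984375; I=-5.109375, D=e−e_prev=0.140625; u=0·(-0.984375)+2·(-5.109375)+1/2·0.140625≈-10.148438; next y=1/10·(-2.015625)+1/4·(-10.148438)≈-2.738672
n=3: y≈-2.738672, sp=-3, e=sp−y≈-0.261328; I≈-5.370703, D=e−e_prev≈0.723047; u=0·(-0.261328)+2·(-5.370703)+1/2·0.723047≈-10.379883; next y=1/10·(-2.738672)+1/4·(-10.379883)≈-2.868838
n=4: y≈-2.868838, sp=-3, e=sp−y≈-0.131162; I≈-5.501865, D=e−e_prev≈0.130166; u=0·(-0.131162)+2·(-5.501865)+1/2·0.130166≈-10.938647; next y=1/10·(-2.868838)+1/4·(-10.938647)≈-3.021546
n=5: y≈-3.021546, sp=-3, e=sp−y≈0.021546; I≈-5.480320, D=e−e_prev≈0.152708; u=0·0.021546+2·(-5.480320)+1/2·0.152708≈-10.884285; next y=1/10·(-3.021546)+1/4·(-10.884285)≈-3.023226
n=6: y≈-3.023226, sp=-3, e=sp−y≈0.023226; I≈-5.457094, D=e−e_prev≈0.001680; u=0·0.023226+2·(-5.457094)+1/2·0.001680≈-10.913347; next y=1/10·(-3.023226)+1/4·(-10.913347)≈-3.030659
n=7: y≈-3.030659, sp=-3, e=sp−y≈0.030659; I≈-5.426434, D=e−e_prev≈0.007434; u=0·0.030659+2·(-5.426434)+1/2·0.007434≈-10.849152; next y=1/10·(-3.030659)+1/4·(-10.849152)≈-3.015354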